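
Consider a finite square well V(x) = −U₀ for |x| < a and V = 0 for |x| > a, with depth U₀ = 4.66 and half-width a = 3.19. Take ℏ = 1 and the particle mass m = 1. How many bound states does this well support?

The dimensionless depth is z₀ = a√(2mU₀)/ℏ = 3.19 × √(9.320) = 9.739.
The even/odd transcendental equations gain one root per π/2 in z₀, giving N = 1 + ⌊2z₀/π⌋ = 1 + ⌊6.200⌋ = 7.

N = 7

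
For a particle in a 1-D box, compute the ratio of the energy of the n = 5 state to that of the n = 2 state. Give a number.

E_n = n²π²ℏ²/(2mL²) so the ratio is n₂²/n₁² = 25/4 = 6.25.

6.25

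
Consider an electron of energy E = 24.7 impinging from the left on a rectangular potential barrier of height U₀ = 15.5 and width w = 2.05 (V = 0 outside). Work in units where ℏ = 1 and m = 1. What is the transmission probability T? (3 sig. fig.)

T = 0.916

E > U₀: inside the barrier k₂ = √(2m(E − U₀))/ℏ = 4.290, k₂w = 8.794.
T = [1 + U₀² sin²(k₂w) / (4E(E − U₀))]⁻¹ = 1/1.092 = 0.916.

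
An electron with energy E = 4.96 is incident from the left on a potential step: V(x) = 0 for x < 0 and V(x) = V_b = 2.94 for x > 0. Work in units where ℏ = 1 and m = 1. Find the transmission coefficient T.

T = 0.951

On each side the TISE gives plane waves with k = √(2m(E − V))/ℏ: k₁ = √(2·1·4.96) = 3.150, k₂ = √(2·1·2.02) = 2.010.
Continuity of ψ and ψ′ at the step yields the reflection amplitude r = (k₁ − k₂)/(k₁ + k₂) = 0.2209; thus R = |r|² = 0.04879, T = 0.9512.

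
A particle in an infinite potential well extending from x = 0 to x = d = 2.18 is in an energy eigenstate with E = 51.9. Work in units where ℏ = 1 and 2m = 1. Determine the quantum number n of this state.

For an infinite well E_n = n²π²ℏ²/(2md²), so n = (d/πℏ)√(2mE).
n = (2.18/π) × √(2 × 0.5 × 51.9) = 4.999 → n = 5.

n = 5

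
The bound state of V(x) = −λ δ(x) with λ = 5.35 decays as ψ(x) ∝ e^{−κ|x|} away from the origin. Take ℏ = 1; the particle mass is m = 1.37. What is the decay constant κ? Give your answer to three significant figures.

Integrating the TISE across x = 0 gives the cusp condition ψ'(0⁺) − ψ'(0⁻) = −(2mλ/ℏ²)ψ(0).
With ψ ∝ e^{−κ|x|} this yields −2κ = −2mλ/ℏ², so κ = mλ/ℏ² = 7.330.

κ = 7.33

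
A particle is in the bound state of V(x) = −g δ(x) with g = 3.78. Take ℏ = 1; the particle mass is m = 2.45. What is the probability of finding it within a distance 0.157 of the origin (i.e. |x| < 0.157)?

P = 0.945

The normalised bound state is ψ = √κ e^{−κ|x|} with κ = mg/ℏ² = 9.261.
P(|x| < d) = ∫_{−d}^{d} κ e^{−2κ|x|} dx = 1 − e^{−2κd} = 1 − e^{−2.908} = 0.9454.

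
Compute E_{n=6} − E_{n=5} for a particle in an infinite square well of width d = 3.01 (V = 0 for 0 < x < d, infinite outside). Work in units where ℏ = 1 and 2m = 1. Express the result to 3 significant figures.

E_n = n²π²ℏ²/(2md²), so ΔE = (6² − 5²) π²ℏ²/(2md²).
ΔE = 11 × π² / (2 × 0.5 × 3.01²) = 11.98.

ΔE = 12.0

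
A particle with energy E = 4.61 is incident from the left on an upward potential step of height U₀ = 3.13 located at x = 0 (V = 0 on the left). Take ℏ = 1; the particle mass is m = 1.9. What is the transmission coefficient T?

On each side the TISE gives plane waves with k = √(2m(E − V))/ℏ: k₁ = √(2·1.9·4.61) = 4.185, k₂ = √(2·1.9·1.48) = 2.371.
Continuity of ψ and ψ′ at the step yields the reflection amplitude r = (k₁ − k₂)/(k₁ + k₂) = 0.2766; thus R = |r|² = 0.07653, T = 0.9235.

T = 0.923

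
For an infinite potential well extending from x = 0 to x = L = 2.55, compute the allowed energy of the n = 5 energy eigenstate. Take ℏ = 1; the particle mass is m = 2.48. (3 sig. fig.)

E = 7.65

Requiring ψ(0) = ψ(L) = 0 quantises k = nπ/L, hence E_n = ℏ²k²/2m = n²π²ℏ²/(2mL²).
E_5 = 5² × π² / (2 × 2.48 × 2.55²) = 7.650.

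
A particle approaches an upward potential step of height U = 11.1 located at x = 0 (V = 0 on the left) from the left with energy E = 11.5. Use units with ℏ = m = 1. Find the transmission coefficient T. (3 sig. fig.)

T = 0.530

The wavenumbers are k₁ = √(2mE)/ℏ = 4.796 on the left and k₂ = √(2m(E − U))/ℏ = 0.8944 on the right.
Matching ψ and ψ′ at x = 0 gives r = (k₁ − k₂)/(k₁ + k₂), so R = r² = 0.4701 and T = 1 − R = 0.5299.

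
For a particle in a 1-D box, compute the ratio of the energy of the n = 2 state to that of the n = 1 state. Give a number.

4

E_n = n²π²ℏ²/(2mL²) so the ratio is n₂²/n₁² = 4/1 = 4.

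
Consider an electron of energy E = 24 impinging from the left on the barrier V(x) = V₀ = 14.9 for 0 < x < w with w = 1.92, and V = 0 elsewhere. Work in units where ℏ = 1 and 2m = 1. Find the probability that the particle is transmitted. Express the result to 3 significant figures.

T = 0.946

E > V₀: inside the barrier k₂ = √(2m(E − V₀))/ℏ = 3.017, k₂w = 5.792.
Matching at both interfaces gives T⁻¹ = 1 + V₀² sin²(k₂w) / [4E(E − V₀)] = 1.057, hence T = 0.946.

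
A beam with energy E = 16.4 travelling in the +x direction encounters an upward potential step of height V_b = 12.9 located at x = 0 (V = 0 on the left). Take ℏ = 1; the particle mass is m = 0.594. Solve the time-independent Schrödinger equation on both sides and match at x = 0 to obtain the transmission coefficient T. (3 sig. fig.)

T = 0.865

On each side the TISE gives plane waves with k = √(2m(E − V))/ℏ: k₁ = √(2·0.594·16.4) = 4.414, k₂ = √(2·0.594·3.5) = 2.039.
Matching ψ and ψ′ at x = 0 gives r = (k₁ − k₂)/(k₁ + k₂), so R = r² = 0.1354 and T = 1 − R = 0.8646.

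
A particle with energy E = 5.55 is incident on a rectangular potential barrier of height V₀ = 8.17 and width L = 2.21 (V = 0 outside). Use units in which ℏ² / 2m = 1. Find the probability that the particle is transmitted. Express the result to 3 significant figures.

E < V₀: inside the barrier ψ ∝ e^{±κx} with κ = √(2m(V₀ − E))/ℏ = 1.619.
κL = 3.577, sinh(κL) = 17.87.
The exact tunnelling result is T⁻¹ = 1 + V₀² sinh²(κL) / [4E(V₀ − E)] = 367.6, so T = 0.00272.

T = 0.00272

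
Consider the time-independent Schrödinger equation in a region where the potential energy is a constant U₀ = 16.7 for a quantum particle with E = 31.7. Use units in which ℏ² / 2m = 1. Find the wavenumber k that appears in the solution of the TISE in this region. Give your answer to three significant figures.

With E > U₀ the solution is oscillatory, ψ ∝ e^{±ikx} with k = √(2m(E − U₀))/ℏ.
k = √(2 × 0.5 × 15) = 3.873.

k = 3.87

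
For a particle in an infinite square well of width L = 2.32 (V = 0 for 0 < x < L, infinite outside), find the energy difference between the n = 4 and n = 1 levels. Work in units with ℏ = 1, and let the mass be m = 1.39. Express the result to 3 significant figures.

E_n = n²π²ℏ²/(2mL²), so ΔE = (4² − 1²) π²ℏ²/(2mL²).
ΔE = 15 × π² / (2 × 1.39 × 2.32²) = 9.894.

ΔE = 9.89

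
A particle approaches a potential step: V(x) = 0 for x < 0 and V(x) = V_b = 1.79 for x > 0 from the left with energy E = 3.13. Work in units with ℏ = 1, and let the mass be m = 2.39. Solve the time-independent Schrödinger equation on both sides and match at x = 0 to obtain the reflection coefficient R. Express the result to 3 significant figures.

R = 0.0437

The wavenumbers are k₁ = √(2mE)/ℏ = 3.868 on the left and k₂ = √(2m(E − V_b))/ℏ = 2.531 on the right.
Matching ψ and ψ′ at x = 0 gives r = (k₁ − k₂)/(k₁ + k₂), so R = r² = 0.04367 and T = 1 − R = 0.9563.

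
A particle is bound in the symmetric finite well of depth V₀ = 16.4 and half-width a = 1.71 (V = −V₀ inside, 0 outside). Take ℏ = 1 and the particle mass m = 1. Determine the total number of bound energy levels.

The dimensionless depth is z₀ = a√(2mV₀)/ℏ = 1.71 × √(32.80) = 9.793.
The even/odd transcendental equations gain one root per π/2 in z₀, giving N = 1 + ⌊2z₀/π⌋ = 1 + ⌊6.235⌋ = 7.

N = 7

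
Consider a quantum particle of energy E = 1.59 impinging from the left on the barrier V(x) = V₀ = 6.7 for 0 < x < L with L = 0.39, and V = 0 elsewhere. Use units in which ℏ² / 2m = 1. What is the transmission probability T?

Since E < V₀ the interior solution is evanescent with decay constant κ = √(2m(V₀ − E))/ℏ = 2.261.
κL = 0.8816, sinh(κL) = 1.000.
Matching ψ, ψ′ at both faces gives T = [1 + V₀² sinh²(κL) / (4E(V₀ − E))]⁻¹ = 1/2.382 = 0.420.

T = 0.420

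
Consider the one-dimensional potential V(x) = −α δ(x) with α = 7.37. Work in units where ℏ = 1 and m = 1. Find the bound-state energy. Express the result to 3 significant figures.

E = -27.2

The bound state is ψ(x) = √κ e^{−κ|x|}. The derivative jump ψ'(0⁺) − ψ'(0⁻) = −(2mα/ℏ²)ψ(0) fixes κ = mα/ℏ² = 7.370.
Then E = −ℏ²κ²/(2m) = −mα²/(2ℏ²) = -27.16.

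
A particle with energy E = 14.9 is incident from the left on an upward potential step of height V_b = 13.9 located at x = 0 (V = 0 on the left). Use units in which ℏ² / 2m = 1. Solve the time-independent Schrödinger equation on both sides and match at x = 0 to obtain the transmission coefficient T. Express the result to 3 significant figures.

On each side the TISE gives plane waves with k = √(2m(E − V))/ℏ: k₁ = √(2·½·14.9) = 3.860, k₂ = √(2·½·1) = 1.000.
Matching ψ and ψ′ at x = 0 gives r = (k₁ − k₂)/(k₁ + k₂), so R = r² = 0.3463 and T = 1 − R = 0.6537.

T = 0.654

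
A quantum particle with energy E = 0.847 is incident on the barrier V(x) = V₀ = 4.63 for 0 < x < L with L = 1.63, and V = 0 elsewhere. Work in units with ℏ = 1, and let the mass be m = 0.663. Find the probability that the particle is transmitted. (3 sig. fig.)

Since E < V₀ the interior solution is evanescent with decay constant κ = √(2m(V₀ − E))/ℏ = 2.240.
κL = 3.651, sinh(κL) = 19.24.
Matching ψ, ψ′ at both faces gives T = [1 + V₀² sinh²(κL) / (4E(V₀ − E))]⁻¹ = 1/620.0 = 0.00161.

T = 0.00161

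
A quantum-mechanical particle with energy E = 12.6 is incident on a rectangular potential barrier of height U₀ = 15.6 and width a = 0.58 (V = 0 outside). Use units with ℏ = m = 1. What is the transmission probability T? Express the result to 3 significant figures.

Since E < U₀ the interior solution is evanescent with decay constant κ = √(2m(U₀ − E))/ℏ = 2.449.
κa = 1.421, sinh(κa) = 1.949.
The exact tunnelling result is T⁻¹ = 1 + U₀² sinh²(κa) / [4E(U₀ − E)] = 7.115, so T = 0.141.

T = 0.141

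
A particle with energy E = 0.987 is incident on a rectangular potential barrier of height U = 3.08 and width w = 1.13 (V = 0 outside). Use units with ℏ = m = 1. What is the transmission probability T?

E < U: inside the barrier ψ ∝ e^{±κx} with κ = √(2m(U − E))/ℏ = 2.046.
κw = 2.312, sinh(κw) = 4.998.
The exact tunnelling result is T⁻¹ = 1 + U² sinh²(κw) / [4E(U − E)] = 29.67, so T = 0.0337.

T = 0.0337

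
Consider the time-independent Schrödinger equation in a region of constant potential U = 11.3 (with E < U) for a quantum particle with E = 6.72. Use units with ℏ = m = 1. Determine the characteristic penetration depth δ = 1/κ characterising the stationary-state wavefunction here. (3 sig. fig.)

δ = 0.330

Since E < U the TISE in this region is ψ'' = κ²ψ with κ = √(2m(U − E))/ℏ.
κ = √(2 × 1 × 4.58) = 3.027. The penetration depth is δ = 1/κ = 0.330.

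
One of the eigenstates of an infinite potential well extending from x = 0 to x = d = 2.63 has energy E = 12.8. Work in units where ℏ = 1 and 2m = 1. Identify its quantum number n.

For an infinite well E_n = n²π²ℏ²/(2md²), so n = (d/πℏ)√(2mE).
n = (2.63/π) × √(2 × 0.5 × 12.8) = 2.995 → n = 3.

n = 3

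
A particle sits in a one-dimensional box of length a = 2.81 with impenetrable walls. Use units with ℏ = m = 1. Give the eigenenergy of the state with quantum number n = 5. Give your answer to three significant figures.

The infinite-well eigenfunctions ψ_n = √(2/a) sin(nπx/a) vanish at both walls, giving E_n = n²π²ℏ²/(2ma²).
E_5 = 5² × π² / (2 × 1 × 2.81²) = 15.62.

E = 15.6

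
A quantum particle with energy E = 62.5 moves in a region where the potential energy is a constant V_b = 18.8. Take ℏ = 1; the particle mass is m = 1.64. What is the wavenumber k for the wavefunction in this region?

With E > V_b the solution is oscillatory, ψ ∝ e^{±ikx} with k = √(2m(E − V_b))/ℏ.
k = √(2 × 1.64 × 43.7) = 11.97.

k = 12.0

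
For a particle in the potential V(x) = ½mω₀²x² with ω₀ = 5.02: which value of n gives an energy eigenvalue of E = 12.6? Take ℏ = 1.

E_n = ℏω₀(n + ½) ⇒ n = E/(ℏω₀) − ½ = 12.6/5.02 − 0.5 = 2.010 → n = 2.

n = 2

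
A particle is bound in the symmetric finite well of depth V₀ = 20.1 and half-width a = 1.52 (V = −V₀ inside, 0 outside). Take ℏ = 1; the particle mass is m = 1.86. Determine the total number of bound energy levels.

N = 9

Define the well-strength parameter z₀ = (a/ℏ)√(2mV₀) = 1.52 × √(2·1.86·20.1) = 13.14.
A new bound state (alternating even/odd) appears each time z₀ passes a multiple of π/2, so N = ⌊2z₀/π⌋ + 1 = ⌊8.367⌋ + 1 = 9.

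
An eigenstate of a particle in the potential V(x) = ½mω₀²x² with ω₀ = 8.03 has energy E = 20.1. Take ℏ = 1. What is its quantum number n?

n = 2

Invert E_n = (n + ½)ℏω₀: n = E/ℏω₀ − ½ = 2.003, so n = 2.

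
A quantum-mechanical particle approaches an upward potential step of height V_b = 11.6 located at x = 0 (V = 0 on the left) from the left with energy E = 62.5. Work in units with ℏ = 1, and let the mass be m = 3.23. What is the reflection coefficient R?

The wavenumbers are k₁ = √(2mE)/ℏ = 20.09 on the left and k₂ = √(2m(E − V_b))/ℏ = 18.13 on the right.
Continuity of ψ and ψ′ at the step yields the reflection amplitude r = (k₁ − k₂)/(k₁ + k₂) = 0.05128; thus R = |r|² = 0.002630, T = 0.9974.

R = 0.00263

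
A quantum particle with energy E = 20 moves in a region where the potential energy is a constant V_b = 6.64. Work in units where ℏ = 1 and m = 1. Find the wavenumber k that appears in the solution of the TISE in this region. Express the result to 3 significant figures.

k = 5.17

With E > V_b the solution is oscillatory, ψ ∝ e^{±ikx} with k = √(2m(E − V_b))/ℏ.
k = √(2 × 1 × 13.36) = 5.169.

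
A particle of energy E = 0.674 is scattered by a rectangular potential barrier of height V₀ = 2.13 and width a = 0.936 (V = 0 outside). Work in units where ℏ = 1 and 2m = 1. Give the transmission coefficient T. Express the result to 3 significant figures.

T = 0.311

E < V₀: inside the barrier ψ ∝ e^{±κx} with κ = √(2m(V₀ − E))/ℏ = 1.207.
κa = 1.129, sinh(κa) = 1.385.
The exact tunnelling result is T⁻¹ = 1 + V₀² sinh²(κa) / [4E(V₀ − E)] = 3.218, so T = 0.311.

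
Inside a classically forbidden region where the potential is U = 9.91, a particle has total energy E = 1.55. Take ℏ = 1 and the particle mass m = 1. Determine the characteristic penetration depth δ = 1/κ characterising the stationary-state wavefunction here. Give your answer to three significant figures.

δ = 0.245

Since E < U the TISE in this region is ψ'' = κ²ψ with κ = √(2m(U − E))/ℏ.
κ = √(2 × 1 × 8.36) = 4.089. The penetration depth is δ = 1/κ = 0.245.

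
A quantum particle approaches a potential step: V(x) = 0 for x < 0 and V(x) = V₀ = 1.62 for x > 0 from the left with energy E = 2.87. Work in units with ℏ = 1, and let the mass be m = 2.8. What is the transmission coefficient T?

On each side the TISE gives plane waves with k = √(2m(E − V))/ℏ: k₁ = √(2·2.8·2.87) = 4.009, k₂ = √(2·2.8·1.25) = 2.646.
Continuity of ψ and ψ′ at the step yields the reflection amplitude r = (k₁ − k₂)/(k₁ + k₂) = 0.2049; thus R = |r|² = 0.04196, T = 0.9580.

T = 0.958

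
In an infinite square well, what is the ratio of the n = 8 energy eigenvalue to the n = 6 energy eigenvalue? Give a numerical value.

E_n = n²π²ℏ²/(2mL²) so the ratio is n₂²/n₁² = 64/36 = 1.77778.

1.77778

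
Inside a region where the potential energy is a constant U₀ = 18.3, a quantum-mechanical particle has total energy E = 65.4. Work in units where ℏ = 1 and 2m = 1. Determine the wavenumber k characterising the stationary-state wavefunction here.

k = 6.86

With E > U₀ the solution is oscillatory, ψ ∝ e^{±ikx} with k = √(2m(E − U₀))/ℏ.
k = √(2 × 0.5 × 47.1) = 6.863.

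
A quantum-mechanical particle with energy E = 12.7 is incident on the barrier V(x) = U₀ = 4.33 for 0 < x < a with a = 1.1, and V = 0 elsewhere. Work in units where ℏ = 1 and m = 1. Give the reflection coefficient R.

E > U₀: inside the barrier k₂ = √(2m(E − U₀))/ℏ = 4.091, k₂a = 4.501.
Matching at both interfaces gives T⁻¹ = 1 + U₀² sin²(k₂a) / [4E(E − U₀)] = 1.042, hence T = 0.960.
R = 1 − T = 0.0404.

R = 0.0404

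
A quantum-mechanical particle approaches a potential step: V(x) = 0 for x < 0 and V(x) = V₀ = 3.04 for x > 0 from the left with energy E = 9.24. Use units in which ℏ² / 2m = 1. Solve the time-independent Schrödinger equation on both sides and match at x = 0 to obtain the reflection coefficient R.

R = 0.00988

The wavenumbers are k₁ = √(2mE)/ℏ = 3.040 on the left and k₂ = √(2m(E − V₀))/ℏ = 2.490 on the right.
Matching ψ and ψ′ at x = 0 gives r = (k₁ − k₂)/(k₁ + k₂), so R = r² = 0.009884 and T = 1 − R = 0.9901.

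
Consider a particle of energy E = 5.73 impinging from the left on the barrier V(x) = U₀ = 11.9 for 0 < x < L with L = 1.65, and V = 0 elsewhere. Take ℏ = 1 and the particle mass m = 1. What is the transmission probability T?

T = 0.0000369

Since E < U₀ the interior solution is evanescent with decay constant κ = √(2m(U₀ − E))/ℏ = 3.513.
κL = 5.796, sinh(κL) = 164.5.
Matching ψ, ψ′ at both faces gives T = [1 + U₀² sinh²(κL) / (4E(U₀ − E))]⁻¹ = 1/27100 = 0.0000369.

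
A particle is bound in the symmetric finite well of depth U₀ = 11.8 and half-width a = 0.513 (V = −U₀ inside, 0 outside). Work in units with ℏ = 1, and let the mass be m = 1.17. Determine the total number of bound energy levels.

Define the well-strength parameter z₀ = (a/ℏ)√(2mU₀) = 0.513 × √(2·1.17·11.8) = 2.696.
A new bound state (alternating even/odd) appears each time z₀ passes a multiple of π/2, so N = ⌊2z₀/π⌋ + 1 = ⌊1.716⌋ + 1 = 2.

N = 2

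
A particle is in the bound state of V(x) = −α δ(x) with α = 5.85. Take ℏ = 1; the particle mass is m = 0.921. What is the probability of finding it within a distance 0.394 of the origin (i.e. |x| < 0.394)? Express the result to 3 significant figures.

The normalised bound state is ψ = √κ e^{−κ|x|} with κ = mα/ℏ² = 5.388.
P(|x| < d) = ∫_{−d}^{d} κ e^{−2κ|x|} dx = 1 − e^{−2κd} = 1 − e^{−4.246} = 0.9857.

P = 0.986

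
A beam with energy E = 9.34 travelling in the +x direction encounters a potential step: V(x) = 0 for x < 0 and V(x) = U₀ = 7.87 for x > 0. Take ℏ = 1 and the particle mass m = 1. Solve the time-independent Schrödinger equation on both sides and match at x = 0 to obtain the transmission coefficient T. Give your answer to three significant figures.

T = 0.813

The wavenumbers are k₁ = √(2mE)/ℏ = 4.322 on the left and k₂ = √(2m(E − U₀))/ℏ = 1.715 on the right.
Continuity of ψ and ψ′ at the step yields the reflection amplitude r = (k₁ − k₂)/(k₁ + k₂) = 0.4319; thus R = |r|² = 0.1866, T = 0.8134.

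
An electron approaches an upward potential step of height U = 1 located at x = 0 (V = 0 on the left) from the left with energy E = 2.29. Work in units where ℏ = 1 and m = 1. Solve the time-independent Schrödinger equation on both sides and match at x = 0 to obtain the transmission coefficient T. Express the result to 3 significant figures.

The wavenumbers are k₁ = √(2mE)/ℏ = 2.140 on the left and k₂ = √(2m(E − U))/ℏ = 1.606 on the right.
Matching ψ and ψ′ at x = 0 gives r = (k₁ − k₂)/(k₁ + k₂), so R = r² = 0.02031 and T = 1 − R = 0.9797.

T = 0.980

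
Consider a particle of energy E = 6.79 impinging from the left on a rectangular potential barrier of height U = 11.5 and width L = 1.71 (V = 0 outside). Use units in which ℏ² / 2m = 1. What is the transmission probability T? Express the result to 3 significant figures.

T = 0.00231

Since E < U the interior solution is evanescent with decay constant κ = √(2m(U − E))/ℏ = 2.170.
κL = 3.711, sinh(κL) = 20.44.
Matching ψ, ψ′ at both faces gives T = [1 + U² sinh²(κL) / (4E(U − E))]⁻¹ = 1/432.8 = 0.00231.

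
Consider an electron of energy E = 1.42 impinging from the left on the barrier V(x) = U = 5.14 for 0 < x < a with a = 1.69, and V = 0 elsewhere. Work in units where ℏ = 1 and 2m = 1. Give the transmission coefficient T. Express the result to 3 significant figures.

T = 0.00471

E < U: inside the barrier ψ ∝ e^{±κx} with κ = √(2m(U − E))/ℏ = 1.929.
κa = 3.260, sinh(κa) = 13.00.
The exact tunnelling result is T⁻¹ = 1 + U² sinh²(κa) / [4E(U − E)] = 212.3, so T = 0.00471.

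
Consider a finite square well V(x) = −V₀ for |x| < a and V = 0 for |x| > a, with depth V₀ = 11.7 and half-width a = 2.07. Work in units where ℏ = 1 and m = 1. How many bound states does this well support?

The dimensionless depth is z₀ = a√(2mV₀)/ℏ = 2.07 × √(23.40) = 10.01.
The even/odd transcendental equations gain one root per π/2 in z₀, giving N = 1 + ⌊2z₀/π⌋ = 1 + ⌊6.375⌋ = 7.

N = 7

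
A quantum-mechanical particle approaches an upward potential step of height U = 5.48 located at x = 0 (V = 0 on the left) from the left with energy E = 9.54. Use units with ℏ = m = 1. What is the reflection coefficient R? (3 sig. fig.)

R = 0.0443

On each side the TISE gives plane waves with k = √(2m(E − V))/ℏ: k₁ = √(2·1·9.54) = 4.368, k₂ = √(2·1·4.06) = 2.850.
Continuity of ψ and ψ′ at the step yields the reflection amplitude r = (k₁ − k₂)/(k₁ + k₂) = 0.2104; thus R = |r|² = 0.04426, T = 0.9557.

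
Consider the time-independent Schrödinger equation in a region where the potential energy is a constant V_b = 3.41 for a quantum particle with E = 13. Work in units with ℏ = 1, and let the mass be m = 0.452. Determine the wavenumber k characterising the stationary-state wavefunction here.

k = 2.94

With E > V_b the solution is oscillatory, ψ ∝ e^{±ikx} with k = √(2m(E − V_b))/ℏ.
k = √(2 × 0.452 × 9.59) = 2.944.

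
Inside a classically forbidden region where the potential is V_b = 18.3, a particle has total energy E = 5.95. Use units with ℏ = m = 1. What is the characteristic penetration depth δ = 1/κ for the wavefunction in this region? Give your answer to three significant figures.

δ = 0.201

Since E < V_b the TISE in this region is ψ'' = κ²ψ with κ = √(2m(V_b − E))/ℏ.
κ = √(2 × 1 × 12.35) = 4.970. The penetration depth is δ = 1/κ = 0.201.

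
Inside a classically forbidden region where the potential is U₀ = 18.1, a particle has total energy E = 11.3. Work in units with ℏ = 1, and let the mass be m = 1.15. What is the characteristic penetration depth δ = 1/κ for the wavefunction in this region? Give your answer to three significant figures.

Since E < U₀ the TISE in this region is ψ'' = κ²ψ with κ = √(2m(U₀ − E))/ℏ.
κ = √(2 × 1.15 × 6.8) = 3.955. The penetration depth is δ = 1/κ = 0.253.

δ = 0.253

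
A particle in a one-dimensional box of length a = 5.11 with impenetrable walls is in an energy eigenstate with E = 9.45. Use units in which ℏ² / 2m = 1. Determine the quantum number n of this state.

From E_n = n²π²ℏ²/(2ma²) invert to n = √(2ma²E)/(πℏ).
n = (5.11/π) × √(2 × 0.5 × 9.45) = 5.000 → n = 5.

n = 5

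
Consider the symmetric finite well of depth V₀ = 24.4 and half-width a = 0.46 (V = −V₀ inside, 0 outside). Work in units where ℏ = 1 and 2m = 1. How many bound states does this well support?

Define the well-strength parameter z₀ = (a/ℏ)√(2mV₀) = 0.46 × √(2·0.5·24.4) = 2.272.
The even/odd transcendental equations gain one root per π/2 in z₀, giving N = 1 + ⌊2z₀/π⌋ = 1 + ⌊1.447⌋ = 2.

N = 2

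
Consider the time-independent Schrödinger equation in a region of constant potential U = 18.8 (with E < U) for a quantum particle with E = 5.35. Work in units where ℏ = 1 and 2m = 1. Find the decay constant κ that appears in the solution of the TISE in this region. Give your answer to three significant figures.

Since E < U the TISE in this region is ψ'' = κ²ψ with κ = √(2m(U − E))/ℏ.
κ = √(2 × 0.5 × 13.45) = 3.667.

κ = 3.67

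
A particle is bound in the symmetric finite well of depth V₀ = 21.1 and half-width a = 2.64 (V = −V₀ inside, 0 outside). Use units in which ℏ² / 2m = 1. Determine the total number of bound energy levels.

N = 8

The dimensionless depth is z₀ = a√(2mV₀)/ℏ = 2.64 × √(21.10) = 12.13.
A new bound state (alternating even/odd) appears each time z₀ passes a multiple of π/2, so N = ⌊2z₀/π⌋ + 1 = ⌊7.720⌋ + 1 = 8.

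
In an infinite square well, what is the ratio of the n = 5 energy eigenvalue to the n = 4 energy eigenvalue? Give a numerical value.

1.5625

Since E_n ∝ n², the ratio is (5/4)² = 1.5625.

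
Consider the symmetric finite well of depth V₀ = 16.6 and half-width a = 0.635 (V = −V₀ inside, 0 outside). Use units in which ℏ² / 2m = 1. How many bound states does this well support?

N = 2

The dimensionless depth is z₀ = a√(2mV₀)/ℏ = 0.635 × √(16.60) = 2.587.
A new bound state (alternating even/odd) appears each time z₀ passes a multiple of π/2, so N = ⌊2z₀/π⌋ + 1 = ⌊1.647⌋ + 1 = 2.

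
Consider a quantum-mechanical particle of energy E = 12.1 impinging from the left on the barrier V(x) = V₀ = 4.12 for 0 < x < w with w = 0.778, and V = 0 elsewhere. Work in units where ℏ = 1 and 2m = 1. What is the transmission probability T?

Above the barrier the interior wavenumber is k₂ = √(2m(E − V₀))/ℏ = 2.825, giving phase k₂w = 2.198.
Matching at both interfaces gives T⁻¹ = 1 + V₀² sin²(k₂w) / [4E(E − V₀)] = 1.029, hence T = 0.972.

T = 0.972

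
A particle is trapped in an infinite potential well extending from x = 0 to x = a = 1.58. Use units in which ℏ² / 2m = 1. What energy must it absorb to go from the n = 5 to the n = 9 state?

E_n = n²π²ℏ²/(2ma²), so ΔE = (9² − 5²) π²ℏ²/(2ma²).
ΔE = 56 × π² / (2 × 0.5 × 1.58²) = 221.4.

ΔE = 221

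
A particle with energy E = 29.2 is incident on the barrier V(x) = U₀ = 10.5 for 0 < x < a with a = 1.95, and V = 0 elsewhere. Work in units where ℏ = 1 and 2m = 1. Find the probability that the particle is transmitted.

T = 0.966

Above the barrier the interior wavenumber is k₂ = √(2m(E − U₀))/ℏ = 4.324, giving phase k₂a = 8.432.
Matching at both interfaces gives T⁻¹ = 1 + U₀² sin²(k₂a) / [4E(E − U₀)] = 1.035, hence T = 0.966.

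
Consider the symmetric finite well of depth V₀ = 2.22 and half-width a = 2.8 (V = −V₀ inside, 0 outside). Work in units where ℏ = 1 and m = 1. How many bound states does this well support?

The dimensionless depth is z₀ = a√(2mV₀)/ℏ = 2.8 × √(4.440) = 5.900.
A new bound state (alternating even/odd) appears each time z₀ passes a multiple of π/2, so N = ⌊2z₀/π⌋ + 1 = ⌊3.756⌋ + 1 = 4.

N = 4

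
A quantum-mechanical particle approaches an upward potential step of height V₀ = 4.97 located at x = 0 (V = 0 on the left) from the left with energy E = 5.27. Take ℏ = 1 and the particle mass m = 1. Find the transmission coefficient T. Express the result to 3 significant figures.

T = 0.622

The wavenumbers are k₁ = √(2mE)/ℏ = 3.247 on the left and k₂ = √(2m(E − V₀))/ℏ = 0.7746 on the right.
Matching ψ and ψ′ at x = 0 gives r = (k₁ − k₂)/(k₁ + k₂), so R = r² = 0.3779 and T = 1 − R = 0.6221.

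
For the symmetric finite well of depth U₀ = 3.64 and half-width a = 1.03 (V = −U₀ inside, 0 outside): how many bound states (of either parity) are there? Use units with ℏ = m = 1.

The dimensionless depth is z₀ = a√(2mU₀)/ℏ = 1.03 × √(7.280) = 2.779.
A new bound state (alternating even/odd) appears each time z₀ passes a multiple of π/2, so N = ⌊2z₀/π⌋ + 1 = ⌊1.769⌋ + 1 = 2.

N = 2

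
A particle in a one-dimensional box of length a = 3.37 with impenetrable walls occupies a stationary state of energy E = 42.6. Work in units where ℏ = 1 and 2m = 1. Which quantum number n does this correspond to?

n = 7

From E_n = n²π²ℏ²/(2ma²) invert to n = √(2ma²E)/(πℏ).
n = (3.37/π) × √(2 × 0.5 × 42.6) = 7.001 → n = 7.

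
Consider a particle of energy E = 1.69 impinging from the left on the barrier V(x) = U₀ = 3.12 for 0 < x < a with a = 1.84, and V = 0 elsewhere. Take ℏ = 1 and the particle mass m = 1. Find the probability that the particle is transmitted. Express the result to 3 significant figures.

E < U₀: inside the barrier ψ ∝ e^{±κx} with κ = √(2m(U₀ − E))/ℏ = 1.691.
κa = 3.112, sinh(κa) = 11.21.
The exact tunnelling result is T⁻¹ = 1 + U₀² sinh²(κa) / [4E(U₀ − E)] = 127.5, so T = 0.00784.

T = 0.00784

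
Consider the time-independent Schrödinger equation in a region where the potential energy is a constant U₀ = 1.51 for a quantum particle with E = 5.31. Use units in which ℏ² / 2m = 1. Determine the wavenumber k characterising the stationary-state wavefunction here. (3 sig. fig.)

With E > U₀ the solution is oscillatory, ψ ∝ e^{±ikx} with k = √(2m(E − U₀))/ℏ.
k = √(2 × 0.5 × 3.8) = 1.949.

k = 1.95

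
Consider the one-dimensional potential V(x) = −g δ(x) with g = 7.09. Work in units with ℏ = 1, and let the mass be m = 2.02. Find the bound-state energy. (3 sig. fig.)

E = -50.8

The bound state is ψ(x) = √κ e^{−κ|x|}. The derivative jump ψ'(0⁺) − ψ'(0⁻) = −(2mg/ℏ²)ψ(0) fixes κ = mg/ℏ² = 14.32.
Then E = −ℏ²κ²/(2m) = −mg²/(2ℏ²) = -50.77.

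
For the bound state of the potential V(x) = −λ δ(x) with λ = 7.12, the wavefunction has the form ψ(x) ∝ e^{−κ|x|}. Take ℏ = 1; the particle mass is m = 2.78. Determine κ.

Integrating the TISE across x = 0 gives the cusp condition ψ'(0⁺) − ψ'(0⁻) = −(2mλ/ℏ²)ψ(0).
With ψ ∝ e^{−κ|x|} this yields −2κ = −2mλ/ℏ², so κ = mλ/ℏ² = 19.79.

κ = 19.8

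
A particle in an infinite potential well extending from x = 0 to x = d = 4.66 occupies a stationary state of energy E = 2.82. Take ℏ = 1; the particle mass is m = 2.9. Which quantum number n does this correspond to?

n = 6

From E_n = n²π²ℏ²/(2md²) invert to n = √(2md²E)/(πℏ).
n = (4.66/π) × √(2 × 2.9 × 2.82) = 5.999 → n = 6.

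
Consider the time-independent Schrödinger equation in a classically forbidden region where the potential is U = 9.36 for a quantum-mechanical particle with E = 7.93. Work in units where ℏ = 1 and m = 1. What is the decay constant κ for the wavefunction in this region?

κ = 1.69

Since E < U the TISE in this region is ψ'' = κ²ψ with κ = √(2m(U − E))/ℏ.
κ = √(2 × 1 × 1.43) = 1.691.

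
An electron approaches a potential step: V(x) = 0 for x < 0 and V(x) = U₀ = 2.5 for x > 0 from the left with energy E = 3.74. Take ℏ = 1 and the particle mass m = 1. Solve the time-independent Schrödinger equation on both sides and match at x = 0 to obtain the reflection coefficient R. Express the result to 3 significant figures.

R = 0.0725

The wavenumbers are k₁ = √(2mE)/ℏ = 2.735 on the left and k₂ = √(2m(E − U₀))/ℏ = 1.575 on the right.
Continuity of ψ and ψ′ at the step yields the reflection amplitude r = (k₁ − k₂)/(k₁ + k₂) = 0.2692; thus R = |r|² = 0.07246, T = 0.9275.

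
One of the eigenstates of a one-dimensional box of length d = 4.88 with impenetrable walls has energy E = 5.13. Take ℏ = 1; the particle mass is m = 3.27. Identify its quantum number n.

n = 9

For an infinite well E_n = n²π²ℏ²/(2md²), so n = (d/πℏ)√(2mE).
n = (4.88/π) × √(2 × 3.27 × 5.13) = 8.997 → n = 9.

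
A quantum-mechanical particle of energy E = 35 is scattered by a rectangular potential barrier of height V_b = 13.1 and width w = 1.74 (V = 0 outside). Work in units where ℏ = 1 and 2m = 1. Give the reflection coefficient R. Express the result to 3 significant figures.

Above the barrier the interior wavenumber is k₂ = √(2m(E − V_b))/ℏ = 4.680, giving phase k₂w = 8.143.
Matching at both interfaces gives T⁻¹ = 1 + V_b² sin²(k₂w) / [4E(E − V_b)] = 1.051, hence T = 0.951.
R = 1 − T = 0.0489.

R = 0.0489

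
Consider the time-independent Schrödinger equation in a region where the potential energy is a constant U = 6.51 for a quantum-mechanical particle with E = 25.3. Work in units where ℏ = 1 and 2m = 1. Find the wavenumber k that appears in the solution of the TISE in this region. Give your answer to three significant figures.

With E > U the solution is oscillatory, ψ ∝ e^{±ikx} with k = √(2m(E − U))/ℏ.
k = √(2 × 0.5 × 18.79) = 4.335.

k = 4.33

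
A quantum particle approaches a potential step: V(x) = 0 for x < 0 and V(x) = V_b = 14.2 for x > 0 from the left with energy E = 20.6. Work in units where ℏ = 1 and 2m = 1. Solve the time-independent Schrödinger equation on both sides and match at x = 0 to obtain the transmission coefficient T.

The wavenumbers are k₁ = √(2mE)/ℏ = 4.539 on the left and k₂ = √(2m(E − V_b))/ℏ = 2.530 on the right.
Matching ψ and ψ′ at x = 0 gives r = (k₁ − k₂)/(k₁ + k₂), so R = r² = 0.08077 and T = 1 − R = 0.9192.

T = 0.919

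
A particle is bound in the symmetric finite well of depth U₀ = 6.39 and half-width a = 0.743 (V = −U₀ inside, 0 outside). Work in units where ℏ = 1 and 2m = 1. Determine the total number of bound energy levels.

N = 2

The dimensionless depth is z₀ = a√(2mU₀)/ℏ = 0.743 × √(6.390) = 1.878.
The even/odd transcendental equations gain one root per π/2 in z₀, giving N = 1 + ⌊2z₀/π⌋ = 1 + ⌊1.196⌋ = 2.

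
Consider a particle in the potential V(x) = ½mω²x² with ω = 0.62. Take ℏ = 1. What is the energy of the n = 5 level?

E = 3.41

The oscillator eigenvalues are E_n = ℏω(n + ½), so E_5 = 0.62 × 5.5 = 3.410.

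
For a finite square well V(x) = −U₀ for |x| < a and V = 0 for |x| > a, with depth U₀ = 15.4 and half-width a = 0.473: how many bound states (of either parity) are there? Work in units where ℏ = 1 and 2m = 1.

The dimensionless depth is z₀ = a√(2mU₀)/ℏ = 0.473 × √(15.40) = 1.856.
The even/odd transcendental equations gain one root per π/2 in z₀, giving N = 1 + ⌊2z₀/π⌋ = 1 + ⌊1.182⌋ = 2.

N = 2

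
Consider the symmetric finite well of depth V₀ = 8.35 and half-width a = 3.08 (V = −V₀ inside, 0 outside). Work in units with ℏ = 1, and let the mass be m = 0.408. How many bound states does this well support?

N = 6

The dimensionless depth is z₀ = a√(2mV₀)/ℏ = 3.08 × √(6.814) = 8.040.
A new bound state (alternating even/odd) appears each time z₀ passes a multiple of π/2, so N = ⌊2z₀/π⌋ + 1 = ⌊5.118⌋ + 1 = 6.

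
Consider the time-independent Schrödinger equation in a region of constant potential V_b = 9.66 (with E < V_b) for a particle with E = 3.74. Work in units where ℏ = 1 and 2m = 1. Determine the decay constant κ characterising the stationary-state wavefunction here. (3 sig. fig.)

Since E < V_b the TISE in this region is ψ'' = κ²ψ with κ = √(2m(V_b − E))/ℏ.
κ = √(2 × 0.5 × 5.92) = 2.433.

κ = 2.43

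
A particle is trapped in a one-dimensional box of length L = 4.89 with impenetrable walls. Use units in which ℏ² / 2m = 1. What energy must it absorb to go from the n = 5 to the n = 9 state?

ΔE = 23.1

E_n = n²π²ℏ²/(2mL²), so ΔE = (9² − 5²) π²ℏ²/(2mL²).
ΔE = 56 × π² / (2 × 0.5 × 4.89²) = 23.11.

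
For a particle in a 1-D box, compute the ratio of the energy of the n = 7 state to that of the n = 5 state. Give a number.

E_n = n²π²ℏ²/(2mL²) so the ratio is n₂²/n₁² = 49/25 = 1.96.

1.96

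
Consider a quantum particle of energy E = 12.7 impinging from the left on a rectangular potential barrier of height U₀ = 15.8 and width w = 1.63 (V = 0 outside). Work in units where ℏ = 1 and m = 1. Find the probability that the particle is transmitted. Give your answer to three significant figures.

E < U₀: inside the barrier ψ ∝ e^{±κx} with κ = √(2m(U₀ − E))/ℏ = 2.490.
κw = 4.059, sinh(κw) = 28.94.
Matching ψ, ψ′ at both faces gives T = [1 + U₀² sinh²(κw) / (4E(U₀ − E))]⁻¹ = 1/1329 = 0.000753.

T = 0.000753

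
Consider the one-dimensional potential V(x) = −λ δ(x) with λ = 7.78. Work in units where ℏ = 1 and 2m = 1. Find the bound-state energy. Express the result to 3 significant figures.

E = -15.1

For x ≠ 0 the bound state is ψ ∝ e^{−κ|x|}; integrating the TISE across the delta gives the cusp condition 2κ = 2mλ/ℏ², so κ = 3.890.
Then E = −ℏ²κ²/(2m) = −mλ²/(2ℏ²) = -15.13.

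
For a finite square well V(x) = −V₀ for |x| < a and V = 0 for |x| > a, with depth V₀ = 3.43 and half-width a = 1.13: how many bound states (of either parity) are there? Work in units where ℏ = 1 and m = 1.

The dimensionless depth is z₀ = a√(2mV₀)/ℏ = 1.13 × √(6.860) = 2.960.
The even/odd transcendental equations gain one root per π/2 in z₀, giving N = 1 + ⌊2z₀/π⌋ = 1 + ⌊1.884⌋ = 2.

N = 2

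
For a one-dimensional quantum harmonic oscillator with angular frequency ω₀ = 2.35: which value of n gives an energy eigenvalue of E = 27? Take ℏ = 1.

Invert E_n = (n + ½)ℏω₀: n = E/ℏω₀ − ½ = 10.989, so n = 11.

n = 11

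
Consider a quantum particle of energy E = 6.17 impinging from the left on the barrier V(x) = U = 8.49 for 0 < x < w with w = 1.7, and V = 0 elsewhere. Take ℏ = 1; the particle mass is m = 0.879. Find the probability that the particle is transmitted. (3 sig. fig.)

T = 0.00331

Since E < U the interior solution is evanescent with decay constant κ = √(2m(U − E))/ℏ = 2.020.
κw = 3.433, sinh(κw) = 15.47.
Matching ψ, ψ′ at both faces gives T = [1 + U² sinh²(κw) / (4E(U − E))]⁻¹ = 1/302.4 = 0.00331.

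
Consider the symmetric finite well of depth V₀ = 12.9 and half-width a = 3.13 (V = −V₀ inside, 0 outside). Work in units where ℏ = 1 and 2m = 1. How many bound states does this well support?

The dimensionless depth is z₀ = a√(2mV₀)/ℏ = 3.13 × √(12.90) = 11.24.
The even/odd transcendental equations gain one root per π/2 in z₀, giving N = 1 + ⌊2z₀/π⌋ = 1 + ⌊7.157⌋ = 8.

N = 8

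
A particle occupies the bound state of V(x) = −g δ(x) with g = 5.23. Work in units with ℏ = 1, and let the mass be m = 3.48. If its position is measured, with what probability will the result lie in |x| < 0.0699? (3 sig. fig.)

The normalised bound state is ψ = √κ e^{−κ|x|} with κ = mg/ℏ² = 18.20.
P(|x| < d) = ∫_{−d}^{d} κ e^{−2κ|x|} dx = 1 − e^{−2κd} = 1 − e^{−2.544} = 0.9215.

P = 0.921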